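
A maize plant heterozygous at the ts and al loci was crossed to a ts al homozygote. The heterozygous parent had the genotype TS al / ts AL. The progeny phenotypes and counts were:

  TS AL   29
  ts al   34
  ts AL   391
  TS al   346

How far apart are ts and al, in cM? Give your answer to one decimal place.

7.9 cM

The recombinant classes are TS AL and ts al: 29 + 34 = 63.
Recombination frequency = 63/800 = 0.0788 ≈ 7.9%, i.e. 7.9 cM.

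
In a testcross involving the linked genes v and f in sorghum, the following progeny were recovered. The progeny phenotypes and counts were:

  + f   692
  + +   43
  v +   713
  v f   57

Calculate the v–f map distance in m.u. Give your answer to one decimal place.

The two most frequent classes, + f (692) and v + (713), are the parental types, so the F1 was + f / v +.
The recombinant classes are + + and v f: 43 + 57 = 100.
Recombination frequency = 100/1505 = 0.0664 ≈ 6.6%, i.e. 6.6 m.u.

6.6 m.u.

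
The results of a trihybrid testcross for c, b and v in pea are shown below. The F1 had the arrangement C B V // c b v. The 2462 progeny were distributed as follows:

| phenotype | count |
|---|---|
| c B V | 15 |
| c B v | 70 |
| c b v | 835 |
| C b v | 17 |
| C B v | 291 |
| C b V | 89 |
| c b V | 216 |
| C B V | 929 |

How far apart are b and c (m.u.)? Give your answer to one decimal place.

The two rarest classes, c B V and C b v, are the double crossovers. Comparing them with the parentals, only the c allele has switched, so c is the middle locus and the order is b – c – v.
Crossovers in the b–c interval produce the single-crossover classes C b V and c B v (89 + 70 = 159) plus the double crossovers (32).
RF(b–c) = (159 + 32) / 2462 = 191/2462 = 0.0776 → 7.8 m.u.

7.8 m.u.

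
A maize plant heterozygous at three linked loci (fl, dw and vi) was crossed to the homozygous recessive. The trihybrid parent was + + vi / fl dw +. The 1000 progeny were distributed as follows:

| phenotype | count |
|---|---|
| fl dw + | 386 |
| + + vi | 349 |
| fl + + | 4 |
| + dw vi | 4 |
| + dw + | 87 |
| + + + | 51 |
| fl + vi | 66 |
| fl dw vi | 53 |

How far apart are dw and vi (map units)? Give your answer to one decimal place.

11.2 map units

The two rarest classes, + dw vi and fl + +, are the double crossovers. Comparing them with the parentals, only the dw allele has switched, so dw is the middle locus and the order is vi – dw – fl.
Crossovers in the vi–dw interval produce the single-crossover classes + + + and fl dw vi (51 + 53 = 104) plus the double crossovers (8).
RF(vi–dw) = (104 + 8) / 1000 = 112/1000 = 0.1120 → 11.2 map units.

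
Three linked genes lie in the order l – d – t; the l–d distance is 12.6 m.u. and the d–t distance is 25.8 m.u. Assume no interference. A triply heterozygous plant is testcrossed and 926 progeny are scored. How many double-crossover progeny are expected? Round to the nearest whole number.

30

Map distances give recombination frequencies of 0.126 and 0.258 for the two intervals.
With no interference, expected double-crossover frequency = 0.126 × 0.258 = 0.03251.
Expected number = 0.03251 × 926 = 30.10 ≈ 30.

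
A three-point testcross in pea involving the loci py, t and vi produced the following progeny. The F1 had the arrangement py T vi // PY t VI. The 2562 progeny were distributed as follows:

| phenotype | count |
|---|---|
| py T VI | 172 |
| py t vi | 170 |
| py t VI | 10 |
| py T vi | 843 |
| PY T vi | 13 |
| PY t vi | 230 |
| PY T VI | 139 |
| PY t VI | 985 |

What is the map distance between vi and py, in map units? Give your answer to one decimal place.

The two rarest classes, PY T vi and py t VI, are the double crossovers. Comparing them with the parentals, only the py allele has switched, so py is the middle locus and the order is vi – py – t.
Crossovers in the vi–py interval produce the single-crossover classes py T VI and PY t vi (172 + 230 = 402) plus the double crossovers (23).
RF(vi–py) = (402 + 23) / 2562 = 425/2562 = 0.1659 → 16.6 map units.

16.6 map units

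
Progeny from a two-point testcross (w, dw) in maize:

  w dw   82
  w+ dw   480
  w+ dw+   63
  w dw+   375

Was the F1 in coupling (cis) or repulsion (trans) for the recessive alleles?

trans

The two most frequent classes are w+ dw (480) and w dw+ (375); these are the parental (non-recombinant) types.
So the F1 carried w+ dw on one chromosome and w dw+ on the other — the recessive alleles are on opposite chromosomes (trans / repulsion).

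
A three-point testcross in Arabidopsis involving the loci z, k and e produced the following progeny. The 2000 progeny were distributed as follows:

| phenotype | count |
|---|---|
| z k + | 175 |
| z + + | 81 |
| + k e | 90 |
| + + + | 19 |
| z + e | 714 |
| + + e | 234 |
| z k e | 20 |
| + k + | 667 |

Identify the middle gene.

k

The two most frequent reciprocal classes, + k + and z + e, are the parental types, so the F1 was + k + / z + e.
The two rarest classes, + + + and z k e, are the double crossovers. Comparing them with the parentals, only the k allele has switched, so k is the middle locus and the order is z – k – e.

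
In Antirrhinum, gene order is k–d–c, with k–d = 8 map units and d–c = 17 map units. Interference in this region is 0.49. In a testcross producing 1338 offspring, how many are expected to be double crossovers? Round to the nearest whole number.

9

Map distances give recombination frequencies of 0.080 and 0.170 for the two intervals.
With interference 0.49 (so coincidence = 0.51), expected double-crossover frequency = 0.080 × 0.170 × 0.51 = 0.00694.
Expected number = 0.00694 × 1338 = 9.28 ≈ 9.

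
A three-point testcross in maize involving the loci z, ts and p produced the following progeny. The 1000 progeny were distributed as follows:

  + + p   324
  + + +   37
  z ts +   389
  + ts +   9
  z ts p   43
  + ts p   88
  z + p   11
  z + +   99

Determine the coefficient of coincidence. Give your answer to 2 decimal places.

0.97

The two most frequent reciprocal classes, + + p and z ts +, are the parental types, so the F1 was + + p / z ts +.
The two rarest classes, z + p and + ts +, are the double crossovers. Comparing them with the parentals, only the z allele has switched, so z is the middle locus and the order is p – z – ts.
p–z: (80 + 20)/1000 = 0.1000; z–ts: (187 + 20)/1000 = 0.2070.
Expected DCO frequency = 0.1000 × 0.2070 ≈ 0.02070; observed = 20/1000 ≈ 0.02000.
Coefficient of coincidence = 0.02000/0.02070 ≈ 0.97.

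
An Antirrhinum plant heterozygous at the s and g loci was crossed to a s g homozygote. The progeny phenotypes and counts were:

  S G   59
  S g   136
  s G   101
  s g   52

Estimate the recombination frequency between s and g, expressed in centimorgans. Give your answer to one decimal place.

The two most frequent classes, S g (136) and s G (101), are the parental types, so the F1 was S g / s G.
The recombinant classes are S G and s g: 59 + 52 = 111.
Recombination frequency = 111/348 = 0.3190 ≈ 31.9%, i.e. 31.9 centimorgans.

31.9 centimorgans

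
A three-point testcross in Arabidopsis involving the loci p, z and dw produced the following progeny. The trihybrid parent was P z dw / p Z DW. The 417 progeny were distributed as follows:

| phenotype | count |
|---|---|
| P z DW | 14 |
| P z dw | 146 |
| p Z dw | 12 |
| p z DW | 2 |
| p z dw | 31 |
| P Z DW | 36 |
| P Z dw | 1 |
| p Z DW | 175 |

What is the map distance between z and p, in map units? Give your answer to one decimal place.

16.8 map units

The two rarest classes, P Z dw and p z DW, are the double crossovers. Comparing them with the parentals, only the z allele has switched, so z is the middle locus and the order is dw – z – p.
Crossovers in the z–p interval produce the single-crossover classes p z dw and P Z DW (31 + 36 = 67) plus the double crossovers (3).
RF(z–p) = (67 + 3) / 417 = 70/417 = 0.1679 → 16.8 map units.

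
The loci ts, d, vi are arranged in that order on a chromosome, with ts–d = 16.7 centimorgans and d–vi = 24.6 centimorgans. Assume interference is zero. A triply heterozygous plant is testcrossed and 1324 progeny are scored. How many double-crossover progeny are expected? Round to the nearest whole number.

54

Map distances give recombination frequencies of 0.167 and 0.246 for the two intervals.
With no interference, expected double-crossover frequency = 0.167 × 0.246 = 0.04108.
Expected number = 0.04108 × 1324 = 54.39 ≈ 54.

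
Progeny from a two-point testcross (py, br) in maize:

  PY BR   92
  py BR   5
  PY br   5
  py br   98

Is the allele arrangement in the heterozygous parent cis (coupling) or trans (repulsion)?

The two most frequent classes are PY BR (92) and py br (98); these are the parental (non-recombinant) types.
So the F1 carried PY BR on one chromosome and py br on the other — the recessive alleles are on the same chromosome (cis / coupling).

cis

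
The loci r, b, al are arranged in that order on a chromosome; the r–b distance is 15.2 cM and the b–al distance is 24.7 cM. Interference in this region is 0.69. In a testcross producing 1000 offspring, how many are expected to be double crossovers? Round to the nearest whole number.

Map distances give recombination frequencies of 0.152 and 0.247 for the two intervals.
With interference 0.69 (so coincidence = 0.31), expected double-crossover frequency = 0.152 × 0.247 × 0.31 = 0.01164.
Expected number = 0.01164 × 1000 = 11.64 ≈ 12.

12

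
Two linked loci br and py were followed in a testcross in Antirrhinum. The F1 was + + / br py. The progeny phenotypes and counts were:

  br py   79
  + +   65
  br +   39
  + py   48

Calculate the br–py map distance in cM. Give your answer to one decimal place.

37.7 cM

The recombinant classes are + py and br +: 48 + 39 = 87.
Recombination frequency = 87/231 = 0.3766 ≈ 37.7%, i.e. 37.7 cM.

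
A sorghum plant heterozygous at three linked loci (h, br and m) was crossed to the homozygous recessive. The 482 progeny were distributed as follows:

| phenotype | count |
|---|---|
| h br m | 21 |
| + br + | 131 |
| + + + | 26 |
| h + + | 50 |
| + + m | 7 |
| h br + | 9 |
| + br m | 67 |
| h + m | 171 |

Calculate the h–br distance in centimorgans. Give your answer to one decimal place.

The two most frequent reciprocal classes, h + m and + br +, are the parental types, so the F1 was h + m / + br +.
The two rarest classes, + + m and h br +, are the double crossovers. Comparing them with the parentals, only the h allele has switched, so h is the middle locus and the order is br – h – m.
Crossovers in the br–h interval produce the single-crossover classes h br m and + + + (21 + 26 = 47) plus the double crossovers (16).
RF(br–h) = (47 + 16) / 482 = 63/482 = 0.1307 → 13.1 centimorgans.

13.1 centimorgans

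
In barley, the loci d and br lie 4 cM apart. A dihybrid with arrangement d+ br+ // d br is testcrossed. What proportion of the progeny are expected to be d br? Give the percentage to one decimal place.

48.0%

A map distance of 4 cM corresponds to a recombination frequency of 0.040.
The F1 is d+ br+ / d br, so d br is a parental gamete class with expected frequency (1 − r)/2 = 0.960/2 = 0.4800.
That is 0.4800 = 48.0% of the progeny.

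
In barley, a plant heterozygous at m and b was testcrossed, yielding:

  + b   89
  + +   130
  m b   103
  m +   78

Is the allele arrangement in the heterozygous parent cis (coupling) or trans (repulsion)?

cis

The two most frequent classes are + + (130) and m b (103); these are the parental (non-recombinant) types.
So the F1 carried + + on one chromosome and m b on the other — the recessive alleles are on the same chromosome (cis / coupling).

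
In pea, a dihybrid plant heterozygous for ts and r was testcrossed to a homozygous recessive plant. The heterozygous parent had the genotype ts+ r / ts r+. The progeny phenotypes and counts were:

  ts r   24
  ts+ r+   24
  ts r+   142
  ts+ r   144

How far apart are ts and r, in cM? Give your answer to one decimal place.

14.4 cM

The recombinant classes are ts+ r+ and ts r: 24 + 24 = 48.
Recombination frequency = 48/334 = 0.1437 ≈ 14.4%, i.e. 14.4 cM.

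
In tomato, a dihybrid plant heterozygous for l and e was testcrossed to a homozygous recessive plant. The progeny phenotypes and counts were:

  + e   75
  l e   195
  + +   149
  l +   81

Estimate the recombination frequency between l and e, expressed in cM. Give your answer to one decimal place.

31.2 cM

The two most frequent classes, + + (149) and l e (195), are the parental types, so the F1 was + + / l e.
The recombinant classes are + e and l +: 75 + 81 = 156.
Recombination frequency = 156/500 = 0.3120 ≈ 31.2%, i.e. 31.2 cM.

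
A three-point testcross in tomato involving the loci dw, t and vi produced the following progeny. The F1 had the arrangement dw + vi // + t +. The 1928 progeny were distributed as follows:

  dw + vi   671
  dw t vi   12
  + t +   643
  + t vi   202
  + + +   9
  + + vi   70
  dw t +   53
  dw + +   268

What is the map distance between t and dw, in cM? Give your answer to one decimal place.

The two rarest classes, dw t vi and + + +, are the double crossovers. Comparing them with the parentals, only the t allele has switched, so t is the middle locus and the order is vi – t – dw.
Crossovers in the t–dw interval produce the single-crossover classes + + vi and dw t + (70 + 53 = 123) plus the double crossovers (21).
RF(t–dw) = (123 + 21) / 1928 = 144/1928 = 0.0747 → 7.5 cM.

7.5 cM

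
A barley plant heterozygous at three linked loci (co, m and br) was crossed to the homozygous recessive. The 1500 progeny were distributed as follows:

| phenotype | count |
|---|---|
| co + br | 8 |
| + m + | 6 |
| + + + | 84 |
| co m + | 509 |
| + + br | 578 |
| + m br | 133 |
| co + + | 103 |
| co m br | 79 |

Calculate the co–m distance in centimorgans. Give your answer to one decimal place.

16.7 centimorgans

The two most frequent reciprocal classes, + + br and co m +, are the parental types, so the F1 was + + br / co m +.
The two rarest classes, co + br and + m +, are the double crossovers. Comparing them with the parentals, only the co allele has switched, so co is the middle locus and the order is m – co – br.
Crossovers in the m–co interval produce the single-crossover classes + m br and co + + (133 + 103 = 236) plus the double crossovers (14).
RF(m–co) = (236 + 14) / 1500 = 250/1500 = 0.1667 → 16.7 centimorgans.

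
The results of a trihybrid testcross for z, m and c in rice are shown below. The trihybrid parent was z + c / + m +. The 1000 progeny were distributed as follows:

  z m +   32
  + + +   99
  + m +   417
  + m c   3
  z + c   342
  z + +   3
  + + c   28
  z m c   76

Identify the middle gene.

The two rarest classes, z + + and + m c, are the double crossovers. Comparing them with the parentals, only the c allele has switched, so c is the middle locus and the order is z – c – m.

c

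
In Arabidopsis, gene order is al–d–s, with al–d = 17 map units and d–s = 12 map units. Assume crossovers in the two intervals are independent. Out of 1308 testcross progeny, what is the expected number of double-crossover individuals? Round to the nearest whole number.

27

Map distances give recombination frequencies of 0.170 and 0.120 for the two intervals.
With no interference, expected double-crossover frequency = 0.170 × 0.120 = 0.02040.
Expected number = 0.02040 × 1308 = 26.68 ≈ 27.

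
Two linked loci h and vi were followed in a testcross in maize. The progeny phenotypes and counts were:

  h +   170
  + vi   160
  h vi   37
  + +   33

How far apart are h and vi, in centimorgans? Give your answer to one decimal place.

17.5 centimorgans

The two most frequent classes, + vi (160) and h + (170), are the parental types, so the F1 was + vi / h +.
The recombinant classes are + + and h vi: 33 + 37 = 70.
Recombination frequency = 70/400 = 0.1750 ≈ 17.5%, i.e. 17.5 centimorgans.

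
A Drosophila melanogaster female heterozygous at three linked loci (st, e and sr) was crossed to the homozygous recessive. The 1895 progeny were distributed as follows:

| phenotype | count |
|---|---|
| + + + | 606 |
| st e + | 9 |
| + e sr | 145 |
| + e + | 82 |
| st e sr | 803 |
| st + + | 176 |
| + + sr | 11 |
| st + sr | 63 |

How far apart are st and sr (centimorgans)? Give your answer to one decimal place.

18.0 centimorgans

The two most frequent reciprocal classes, st e sr and + + +, are the parental types, so the F1 was st e sr / + + +.
The two rarest classes, st e + and + + sr, are the double crossovers. Comparing them with the parentals, only the sr allele has switched, so sr is the middle locus and the order is e – sr – st.
Crossovers in the sr–st interval produce the single-crossover classes + e sr and st + + (145 + 176 = 321) plus the double crossovers (20).
RF(sr–st) = (321 + 20) / 1895 = 341/1895 = 0.1799 → 18.0 centimorgans.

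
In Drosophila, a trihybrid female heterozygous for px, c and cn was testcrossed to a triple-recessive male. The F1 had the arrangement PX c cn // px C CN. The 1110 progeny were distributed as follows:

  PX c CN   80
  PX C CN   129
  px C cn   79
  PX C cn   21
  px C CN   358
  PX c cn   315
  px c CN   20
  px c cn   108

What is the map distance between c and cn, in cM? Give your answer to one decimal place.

The two rarest classes, PX C cn and px c CN, are the double crossovers. Comparing them with the parentals, only the c allele has switched, so c is the middle locus and the order is cn – c – px.
Crossovers in the cn–c interval produce the single-crossover classes PX c CN and px C cn (80 + 79 = 159) plus the double crossovers (41).
RF(cn–c) = (159 + 41) / 1110 = 200/1110 = 0.1802 → 18.0 cM.

18.0 cM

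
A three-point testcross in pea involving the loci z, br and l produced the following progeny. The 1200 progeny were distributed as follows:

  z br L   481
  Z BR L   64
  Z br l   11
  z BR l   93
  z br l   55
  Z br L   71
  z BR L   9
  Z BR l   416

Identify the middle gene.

The two most frequent reciprocal classes, Z BR l and z br L, are the parental types, so the F1 was Z BR l / z br L.
The two rarest classes, Z br l and z BR L, are the double crossovers. Comparing them with the parentals, only the br allele has switched, so br is the middle locus and the order is l – br – z.

br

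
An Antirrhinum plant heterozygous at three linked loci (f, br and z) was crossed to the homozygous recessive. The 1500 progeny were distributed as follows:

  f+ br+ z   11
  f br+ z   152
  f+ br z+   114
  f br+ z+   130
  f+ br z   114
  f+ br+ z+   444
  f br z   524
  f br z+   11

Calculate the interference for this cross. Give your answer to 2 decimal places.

The two most frequent reciprocal classes, f+ br+ z+ and f br z, are the parental types, so the F1 was f+ br+ z+ / f br z.
The two rarest classes, f+ br+ z and f br z+, are the double crossovers. Comparing them with the parentals, only the z allele has switched, so z is the middle locus and the order is br – z – f.
br–z: (266 + 22)/1500 = 0.1920; z–f: (244 + 22)/1500 = 0.1773.
Expected DCO frequency = 0.1920 × 0.1773 ≈ 0.03404; observed = 22/1500 ≈ 0.01467.
Coefficient of coincidence = 0.01467/0.03404 ≈ 0.43; interference = 1 − 0.43 = 0.57.

0.57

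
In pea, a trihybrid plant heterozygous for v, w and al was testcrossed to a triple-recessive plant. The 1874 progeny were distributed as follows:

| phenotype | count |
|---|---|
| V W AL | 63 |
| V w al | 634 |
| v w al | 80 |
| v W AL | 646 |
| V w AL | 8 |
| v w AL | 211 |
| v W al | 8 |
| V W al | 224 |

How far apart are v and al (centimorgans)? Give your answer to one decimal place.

The two most frequent reciprocal classes, v W AL and V w al, are the parental types, so the F1 was v W AL / V w al.
The two rarest classes, v W al and V w AL, are the double crossovers. Comparing them with the parentals, only the al allele has switched, so al is the middle locus and the order is w – al – v.
Crossovers in the al–v interval produce the single-crossover classes V W AL and v w al (63 + 80 = 143) plus the double crossovers (16).
RF(al–v) = (143 + 16) / 1874 = 159/1874 = 0.0848 → 8.5 centimorgans.

8.5 centimorgans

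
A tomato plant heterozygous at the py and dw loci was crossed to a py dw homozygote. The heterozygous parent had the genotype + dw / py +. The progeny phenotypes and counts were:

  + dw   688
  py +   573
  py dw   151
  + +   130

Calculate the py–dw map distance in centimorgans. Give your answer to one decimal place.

The recombinant classes are + + and py dw: 130 + 151 = 281.
Recombination frequency = 281/1542 = 0.1822 ≈ 18.2%, i.e. 18.2 centimorgans.

18.2 centimorgans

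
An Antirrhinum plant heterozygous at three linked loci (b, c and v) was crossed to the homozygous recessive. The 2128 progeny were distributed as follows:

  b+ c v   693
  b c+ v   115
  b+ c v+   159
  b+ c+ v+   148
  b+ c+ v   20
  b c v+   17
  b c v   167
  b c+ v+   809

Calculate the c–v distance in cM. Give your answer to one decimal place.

14.6 cM

The two most frequent reciprocal classes, b c+ v+ and b+ c v, are the parental types, so the F1 was b c+ v+ / b+ c v.
The two rarest classes, b c v+ and b+ c+ v, are the double crossovers. Comparing them with the parentals, only the c allele has switched, so c is the middle locus and the order is v – c – b.
Crossovers in the v–c interval produce the single-crossover classes b c+ v and b+ c v+ (115 + 159 = 274) plus the double crossovers (37).
RF(v–c) = (274 + 37) / 2128 = 311/2128 = 0.1461 → 14.6 cM.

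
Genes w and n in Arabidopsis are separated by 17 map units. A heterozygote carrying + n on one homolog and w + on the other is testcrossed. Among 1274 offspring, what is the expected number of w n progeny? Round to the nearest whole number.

108

A map distance of 17 map units corresponds to a recombination frequency of 0.170.
The F1 is + n / w +, so w n is a recombinant gamete class with expected frequency r/2 = 0.170/2 = 0.0850.
Expected number = 0.0850 × 1274 = 108.29 ≈ 108.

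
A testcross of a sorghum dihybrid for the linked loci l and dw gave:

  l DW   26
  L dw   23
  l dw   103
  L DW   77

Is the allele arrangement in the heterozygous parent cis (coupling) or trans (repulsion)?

cis

The two most frequent classes are L DW (77) and l dw (103); these are the parental (non-recombinant) types.
So the F1 carried L DW on one chromosome and l dw on the other — the recessive alleles are on the same chromosome (cis / coupling).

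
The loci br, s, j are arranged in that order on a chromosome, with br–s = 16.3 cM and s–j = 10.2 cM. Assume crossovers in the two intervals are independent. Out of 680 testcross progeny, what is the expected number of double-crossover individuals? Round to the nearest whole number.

11

Map distances give recombination frequencies of 0.163 and 0.102 for the two intervals.
With no interference, expected double-crossover frequency = 0.163 × 0.102 = 0.01663.
Expected number = 0.01663 × 680 = 11.31 ≈ 11.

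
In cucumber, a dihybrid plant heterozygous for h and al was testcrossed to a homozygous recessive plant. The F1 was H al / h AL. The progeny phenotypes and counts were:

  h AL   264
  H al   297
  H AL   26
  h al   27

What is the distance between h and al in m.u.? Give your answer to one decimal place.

The recombinant classes are H AL and h al: 26 + 27 = 53.
Recombination frequency = 53/614 = 0.0863 ≈ 8.6%, i.e. 8.6 m.u.

8.6 m.u.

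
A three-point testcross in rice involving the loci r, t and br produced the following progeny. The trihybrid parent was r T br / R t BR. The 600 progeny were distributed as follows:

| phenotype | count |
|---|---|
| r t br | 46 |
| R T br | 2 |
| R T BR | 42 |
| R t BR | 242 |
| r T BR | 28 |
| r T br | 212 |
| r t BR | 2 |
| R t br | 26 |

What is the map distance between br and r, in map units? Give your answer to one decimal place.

The two rarest classes, R T br and r t BR, are the double crossovers. Comparing them with the parentals, only the r allele has switched, so r is the middle locus and the order is br – r – t.
Crossovers in the br–r interval produce the single-crossover classes r T BR and R t br (28 + 26 = 54) plus the double crossovers (4).
RF(br–r) = (54 + 4) / 600 = 58/600 = 0.0967 → 9.7 map units.

9.7 map units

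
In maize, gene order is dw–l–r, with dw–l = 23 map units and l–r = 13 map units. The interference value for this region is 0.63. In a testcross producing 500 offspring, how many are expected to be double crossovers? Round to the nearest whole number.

Map distances give recombination frequencies of 0.230 and 0.130 for the two intervals.
With interference 0.63 (so coincidence = 0.37), expected double-crossover frequency = 0.230 × 0.130 × 0.37 = 0.01106.
Expected number = 0.01106 × 500 = 5.53 ≈ 6.

6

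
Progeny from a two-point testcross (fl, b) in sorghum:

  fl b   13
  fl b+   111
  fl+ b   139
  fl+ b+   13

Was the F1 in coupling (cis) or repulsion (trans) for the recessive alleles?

trans

The two most frequent classes are fl+ b (139) and fl b+ (111); these are the parental (non-recombinant) types.
So the F1 carried fl+ b on one chromosome and fl b+ on the other — the recessive alleles are on opposite chromosomes (trans / repulsion).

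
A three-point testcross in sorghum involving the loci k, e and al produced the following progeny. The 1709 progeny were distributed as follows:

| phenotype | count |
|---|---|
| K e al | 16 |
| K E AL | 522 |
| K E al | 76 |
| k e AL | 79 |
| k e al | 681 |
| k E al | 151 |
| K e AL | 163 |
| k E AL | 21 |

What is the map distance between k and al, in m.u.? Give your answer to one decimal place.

The two most frequent reciprocal classes, K E AL and k e al, are the parental types, so the F1 was K E AL / k e al.
The two rarest classes, k E AL and K e al, are the double crossovers. Comparing them with the parentals, only the k allele has switched, so k is the middle locus and the order is e – k – al.
Crossovers in the k–al interval produce the single-crossover classes K E al and k e AL (76 + 79 = 155) plus the double crossovers (37).
RF(k–al) = (155 + 37) / 1709 = 192/1709 = 0.1123 → 11.2 m.u.

11.2 m.u.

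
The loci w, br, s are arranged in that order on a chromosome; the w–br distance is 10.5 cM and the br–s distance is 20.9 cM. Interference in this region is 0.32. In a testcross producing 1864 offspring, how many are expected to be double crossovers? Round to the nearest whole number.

Map distances give recombination frequencies of 0.105 and 0.209 for the two intervals.
With interference 0.32 (so coincidence = 0.68), expected double-crossover frequency = 0.105 × 0.209 × 0.68 = 0.01492.
Expected number = 0.01492 × 1864 = 27.82 ≈ 28.

28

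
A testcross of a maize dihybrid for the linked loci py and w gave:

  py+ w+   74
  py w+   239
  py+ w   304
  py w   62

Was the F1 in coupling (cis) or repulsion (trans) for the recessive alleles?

The two most frequent classes are py+ w (304) and py w+ (239); these are the parental (non-recombinant) types.
So the F1 carried py+ w on one chromosome and py w+ on the other — the recessive alleles are on opposite chromosomes (trans / repulsion).

trans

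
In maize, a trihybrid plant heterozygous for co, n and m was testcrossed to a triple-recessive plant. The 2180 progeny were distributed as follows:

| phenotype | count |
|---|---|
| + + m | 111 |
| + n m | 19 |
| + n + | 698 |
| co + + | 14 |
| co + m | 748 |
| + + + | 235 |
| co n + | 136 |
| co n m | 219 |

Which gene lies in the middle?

The two most frequent reciprocal classes, + n + and co + m, are the parental types, so the F1 was + n + / co + m.
The two rarest classes, + n m and co + +, are the double crossovers. Comparing them with the parentals, only the m allele has switched, so m is the middle locus and the order is co – m – n.

m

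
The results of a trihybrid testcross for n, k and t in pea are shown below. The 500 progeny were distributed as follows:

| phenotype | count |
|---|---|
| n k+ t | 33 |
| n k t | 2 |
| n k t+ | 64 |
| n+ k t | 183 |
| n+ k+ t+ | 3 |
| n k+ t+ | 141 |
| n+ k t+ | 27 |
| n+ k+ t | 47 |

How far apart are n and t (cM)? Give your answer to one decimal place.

13.0 cM

The two most frequent reciprocal classes, n+ k t and n k+ t+, are the parental types, so the F1 was n+ k t / n k+ t+.
The two rarest classes, n k t and n+ k+ t+, are the double crossovers. Comparing them with the parentals, only the n allele has switched, so n is the middle locus and the order is k – n – t.
Crossovers in the n–t interval produce the single-crossover classes n+ k t+ and n k+ t (27 + 33 = 60) plus the double crossovers (5).
RF(n–t) = (60 + 5) / 500 = 65/500 = 0.1300 → 13.0 cM.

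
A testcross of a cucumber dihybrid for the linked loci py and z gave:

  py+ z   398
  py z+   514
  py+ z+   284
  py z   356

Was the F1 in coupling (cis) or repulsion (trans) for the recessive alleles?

trans

The two most frequent classes are py+ z (398) and py z+ (514); these are the parental (non-recombinant) types.
So the F1 carried py+ z on one chromosome and py z+ on the other — the recessive alleles are on opposite chromosomes (trans / repulsion).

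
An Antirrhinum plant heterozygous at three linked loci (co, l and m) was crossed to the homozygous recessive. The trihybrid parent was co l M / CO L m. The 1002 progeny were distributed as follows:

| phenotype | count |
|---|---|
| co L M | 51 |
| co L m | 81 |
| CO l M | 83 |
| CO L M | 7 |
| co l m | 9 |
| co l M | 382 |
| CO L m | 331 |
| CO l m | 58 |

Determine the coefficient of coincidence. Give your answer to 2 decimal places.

0.71

The two rarest classes, co l m and CO L M, are the double crossovers. Comparing them with the parentals, only the m allele has switched, so m is the middle locus and the order is co – m – l.
co–m: (164 + 16)/1002 = 0.1796; m–l: (109 + 16)/1002 = 0.1248.
Expected DCO frequency = 0.1796 × 0.1248 ≈ 0.02241; observed = 16/1002 ≈ 0.01597.
Coefficient of coincidence = 0.01597/0.02241 ≈ 0.71.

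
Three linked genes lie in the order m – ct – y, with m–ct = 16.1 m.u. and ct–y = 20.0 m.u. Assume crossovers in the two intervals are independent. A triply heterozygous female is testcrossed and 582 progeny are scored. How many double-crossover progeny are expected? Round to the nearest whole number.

19

Map distances give recombination frequencies of 0.161 and 0.200 for the two intervals.
With no interference, expected double-crossover frequency = 0.161 × 0.200 = 0.03220.
Expected number = 0.03220 × 582 = 18.74 ≈ 19.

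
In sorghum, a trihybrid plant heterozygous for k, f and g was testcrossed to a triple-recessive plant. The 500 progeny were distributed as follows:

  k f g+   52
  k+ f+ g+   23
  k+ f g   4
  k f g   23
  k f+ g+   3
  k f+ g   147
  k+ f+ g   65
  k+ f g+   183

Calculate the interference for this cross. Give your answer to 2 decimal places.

The two most frequent reciprocal classes, k+ f g+ and k f+ g, are the parental types, so the F1 was k+ f g+ / k f+ g.
The two rarest classes, k+ f g and k f+ g+, are the double crossovers. Comparing them with the parentals, only the g allele has switched, so g is the middle locus and the order is k – g – f.
k–g: (117 + 7)/500 = 0.2480; g–f: (46 + 7)/500 = 0.1060.
Expected DCO frequency = 0.2480 × 0.1060 ≈ 0.02629; observed = 7/500 ≈ 0.01400.
Coefficient of coincidence = 0.01400/0.02629 ≈ 0.53; interference = 1 − 0.53 = 0.47.

0.47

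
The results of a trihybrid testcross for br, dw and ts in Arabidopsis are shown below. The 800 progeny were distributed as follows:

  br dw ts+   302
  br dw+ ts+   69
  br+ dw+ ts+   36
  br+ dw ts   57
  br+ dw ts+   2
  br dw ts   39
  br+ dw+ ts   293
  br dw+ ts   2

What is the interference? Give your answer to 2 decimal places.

The two most frequent reciprocal classes, br+ dw+ ts and br dw ts+, are the parental types, so the F1 was br+ dw+ ts / br dw ts+.
The two rarest classes, br dw+ ts and br+ dw ts+, are the double crossovers. Comparing them with the parentals, only the br allele has switched, so br is the middle locus and the order is ts – br – dw.
ts–br: (75 + 4)/800 = 0.0988; br–dw: (126 + 4)/800 = 0.1625.
Expected DCO frequency = 0.0988 × 0.1625 ≈ 0.01605; observed = 4/800 ≈ 0.00500.
Coefficient of coincidence = 0.00500/0.01605 ≈ 0.31; interference = 1 − 0.31 = 0.69.

0.69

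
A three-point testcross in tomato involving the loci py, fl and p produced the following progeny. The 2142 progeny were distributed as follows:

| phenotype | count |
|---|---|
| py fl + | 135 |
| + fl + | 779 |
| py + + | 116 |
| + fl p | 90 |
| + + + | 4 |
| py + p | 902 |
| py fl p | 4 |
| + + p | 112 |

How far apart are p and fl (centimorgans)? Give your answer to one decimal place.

The two most frequent reciprocal classes, py + p and + fl +, are the parental types, so the F1 was py + p / + fl +.
The two rarest classes, py fl p and + + +, are the double crossovers. Comparing them with the parentals, only the fl allele has switched, so fl is the middle locus and the order is py – fl – p.
Crossovers in the fl–p interval produce the single-crossover classes py + + and + fl p (116 + 90 = 206) plus the double crossovers (8).
RF(fl–p) = (206 + 8) / 2142 = 214/2142 = 0.0999 → 10.0 centimorgans.

10.0 centimorgans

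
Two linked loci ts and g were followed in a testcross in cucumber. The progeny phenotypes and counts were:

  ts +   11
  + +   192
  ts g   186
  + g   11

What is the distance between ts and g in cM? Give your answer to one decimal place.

The two most frequent classes, + + (192) and ts g (186), are the parental types, so the F1 was + + / ts g.
The recombinant classes are + g and ts +: 11 + 11 = 22.
Recombination frequency = 22/400 = 0.0550 ≈ 5.5%, i.e. 5.5 cM.

5.5 cM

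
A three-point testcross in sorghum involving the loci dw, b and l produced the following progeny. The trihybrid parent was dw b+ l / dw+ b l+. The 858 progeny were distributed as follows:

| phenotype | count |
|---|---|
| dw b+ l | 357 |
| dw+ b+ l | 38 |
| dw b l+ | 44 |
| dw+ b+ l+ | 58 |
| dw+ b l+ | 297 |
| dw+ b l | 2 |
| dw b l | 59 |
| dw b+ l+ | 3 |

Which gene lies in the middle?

The two rarest classes, dw b+ l+ and dw+ b l, are the double crossovers. Comparing them with the parentals, only the l allele has switched, so l is the middle locus and the order is b – l – dw.

l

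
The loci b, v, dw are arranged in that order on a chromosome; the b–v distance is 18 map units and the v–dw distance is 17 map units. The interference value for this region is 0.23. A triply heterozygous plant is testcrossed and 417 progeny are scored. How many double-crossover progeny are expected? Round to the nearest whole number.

10

Map distances give recombination frequencies of 0.180 and 0.170 for the two intervals.
With interference 0.23 (so coincidence = 0.77), expected double-crossover frequency = 0.180 × 0.170 × 0.77 = 0.02356.
Expected number = 0.02356 × 417 = 9.83 ≈ 10.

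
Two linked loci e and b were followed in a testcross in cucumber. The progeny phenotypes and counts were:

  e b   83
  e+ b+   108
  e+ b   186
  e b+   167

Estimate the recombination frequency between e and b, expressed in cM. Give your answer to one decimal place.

The two most frequent classes, e+ b (186) and e b+ (167), are the parental types, so the F1 was e+ b / e b+.
The recombinant classes are e+ b+ and e b: 108 + 83 = 191.
Recombination frequency = 191/544 = 0.3511 ≈ 35.1%, i.e. 35.1 cM.

35.1 cM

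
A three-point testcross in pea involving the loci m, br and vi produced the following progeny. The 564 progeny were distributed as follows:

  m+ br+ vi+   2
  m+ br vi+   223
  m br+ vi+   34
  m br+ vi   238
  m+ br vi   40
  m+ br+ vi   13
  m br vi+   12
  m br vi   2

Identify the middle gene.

The two most frequent reciprocal classes, m+ br vi+ and m br+ vi, are the parental types, so the F1 was m+ br vi+ / m br+ vi.
The two rarest classes, m+ br+ vi+ and m br vi, are the double crossovers. Comparing them with the parentals, only the br allele has switched, so br is the middle locus and the order is vi – br – m.

br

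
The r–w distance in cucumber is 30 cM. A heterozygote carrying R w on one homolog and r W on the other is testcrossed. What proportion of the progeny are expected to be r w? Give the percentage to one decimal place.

A map distance of 30 cM corresponds to a recombination frequency of 0.300.
The F1 is R w / r W, so r w is a recombinant gamete class with expected frequency r/2 = 0.300/2 = 0.1500.
That is 0.1500 = 15.0% of the progeny.

15.0%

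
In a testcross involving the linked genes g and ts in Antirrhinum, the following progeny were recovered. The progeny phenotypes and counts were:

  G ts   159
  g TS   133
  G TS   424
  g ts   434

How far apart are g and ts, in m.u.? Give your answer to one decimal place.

25.4 m.u.

The two most frequent classes, G TS (424) and g ts (434), are the parental types, so the F1 was G TS / g ts.
The recombinant classes are G ts and g TS: 159 + 133 = 292.
Recombination frequency = 292/1150 = 0.2539 ≈ 25.4%, i.e. 25.4 m.u.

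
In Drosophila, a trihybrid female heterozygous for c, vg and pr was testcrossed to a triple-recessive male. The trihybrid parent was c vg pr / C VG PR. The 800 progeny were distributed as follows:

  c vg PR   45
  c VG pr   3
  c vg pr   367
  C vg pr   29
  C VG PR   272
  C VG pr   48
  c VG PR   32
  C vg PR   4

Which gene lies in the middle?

The two rarest classes, c VG pr and C vg PR, are the double crossovers. Comparing them with the parentals, only the vg allele has switched, so vg is the middle locus and the order is pr – vg – c.

vg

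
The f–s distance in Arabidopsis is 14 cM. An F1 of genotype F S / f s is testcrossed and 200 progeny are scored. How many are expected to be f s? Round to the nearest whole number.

86

A map distance of 14 cM corresponds to a recombination frequency of 0.140.
The F1 is F S / f s, so f s is a parental gamete class with expected frequency (1 − r)/2 = 0.860/2 = 0.4300.
Expected number = 0.4300 × 200 = 86.00 ≈ 86.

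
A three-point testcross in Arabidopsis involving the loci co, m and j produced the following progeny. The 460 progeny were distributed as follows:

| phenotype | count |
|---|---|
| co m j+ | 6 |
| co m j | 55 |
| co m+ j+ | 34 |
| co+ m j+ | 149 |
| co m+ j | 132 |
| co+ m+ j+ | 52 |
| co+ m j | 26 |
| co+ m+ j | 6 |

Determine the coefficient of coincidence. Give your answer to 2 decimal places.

0.64

The two most frequent reciprocal classes, co m+ j and co+ m j+, are the parental types, so the F1 was co m+ j / co+ m j+.
The two rarest classes, co+ m+ j and co m j+, are the double crossovers. Comparing them with the parentals, only the co allele has switched, so co is the middle locus and the order is m – co – j.
m–co: (107 + 12)/460 = 0.2587; co–j: (60 + 12)/460 = 0.1565.
Expected DCO frequency = 0.2587 × 0.1565 ≈ 0.04049; observed = 12/460 ≈ 0.02609.
Coefficient of coincidence = 0.02609/0.04049 ≈ 0.64.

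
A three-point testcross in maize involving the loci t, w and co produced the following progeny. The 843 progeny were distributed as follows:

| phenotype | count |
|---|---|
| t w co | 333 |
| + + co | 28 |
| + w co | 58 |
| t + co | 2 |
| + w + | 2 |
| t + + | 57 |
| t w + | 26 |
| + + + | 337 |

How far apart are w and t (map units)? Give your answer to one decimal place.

The two most frequent reciprocal classes, + + + and t w co, are the parental types, so the F1 was + + + / t w co.
The two rarest classes, + w + and t + co, are the double crossovers. Comparing them with the parentals, only the w allele has switched, so w is the middle locus and the order is co – w – t.
Crossovers in the w–t interval produce the single-crossover classes t + + and + w co (57 + 58 = 115) plus the double crossovers (4).
RF(w–t) = (115 + 4) / 843 = 119/843 = 0.1412 → 14.1 map units.

14.1 map units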